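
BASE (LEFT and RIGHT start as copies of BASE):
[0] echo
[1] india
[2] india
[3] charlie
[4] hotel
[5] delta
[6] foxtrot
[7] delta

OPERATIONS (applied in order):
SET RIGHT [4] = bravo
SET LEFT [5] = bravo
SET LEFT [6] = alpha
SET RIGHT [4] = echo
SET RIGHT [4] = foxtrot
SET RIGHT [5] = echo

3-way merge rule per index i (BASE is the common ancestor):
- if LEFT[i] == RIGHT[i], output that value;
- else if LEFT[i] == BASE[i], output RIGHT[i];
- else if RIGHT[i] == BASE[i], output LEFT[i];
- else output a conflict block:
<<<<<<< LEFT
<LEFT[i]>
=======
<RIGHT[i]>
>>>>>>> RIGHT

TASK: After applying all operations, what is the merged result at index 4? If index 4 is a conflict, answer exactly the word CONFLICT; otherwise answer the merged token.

Answer: foxtrot

Derivation:
Final LEFT:  [echo, india, india, charlie, hotel, bravo, alpha, delta]
Final RIGHT: [echo, india, india, charlie, foxtrot, echo, foxtrot, delta]
i=0: L=echo R=echo -> agree -> echo
i=1: L=india R=india -> agree -> india
i=2: L=india R=india -> agree -> india
i=3: L=charlie R=charlie -> agree -> charlie
i=4: L=hotel=BASE, R=foxtrot -> take RIGHT -> foxtrot
i=5: BASE=delta L=bravo R=echo all differ -> CONFLICT
i=6: L=alpha, R=foxtrot=BASE -> take LEFT -> alpha
i=7: L=delta R=delta -> agree -> delta
Index 4 -> foxtrot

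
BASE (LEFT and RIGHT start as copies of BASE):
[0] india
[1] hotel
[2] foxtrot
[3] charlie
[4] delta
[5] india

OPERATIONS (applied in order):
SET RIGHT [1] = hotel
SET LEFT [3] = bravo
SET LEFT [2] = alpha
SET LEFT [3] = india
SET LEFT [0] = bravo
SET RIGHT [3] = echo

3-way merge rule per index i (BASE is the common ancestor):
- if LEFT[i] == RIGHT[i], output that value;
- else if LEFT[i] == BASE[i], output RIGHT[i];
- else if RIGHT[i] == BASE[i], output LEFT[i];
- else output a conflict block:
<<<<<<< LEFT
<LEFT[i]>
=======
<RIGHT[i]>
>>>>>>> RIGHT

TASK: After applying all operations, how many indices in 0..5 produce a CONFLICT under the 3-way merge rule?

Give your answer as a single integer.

Final LEFT:  [bravo, hotel, alpha, india, delta, india]
Final RIGHT: [india, hotel, foxtrot, echo, delta, india]
i=0: L=bravo, R=india=BASE -> take LEFT -> bravo
i=1: L=hotel R=hotel -> agree -> hotel
i=2: L=alpha, R=foxtrot=BASE -> take LEFT -> alpha
i=3: BASE=charlie L=india R=echo all differ -> CONFLICT
i=4: L=delta R=delta -> agree -> delta
i=5: L=india R=india -> agree -> india
Conflict count: 1

Answer: 1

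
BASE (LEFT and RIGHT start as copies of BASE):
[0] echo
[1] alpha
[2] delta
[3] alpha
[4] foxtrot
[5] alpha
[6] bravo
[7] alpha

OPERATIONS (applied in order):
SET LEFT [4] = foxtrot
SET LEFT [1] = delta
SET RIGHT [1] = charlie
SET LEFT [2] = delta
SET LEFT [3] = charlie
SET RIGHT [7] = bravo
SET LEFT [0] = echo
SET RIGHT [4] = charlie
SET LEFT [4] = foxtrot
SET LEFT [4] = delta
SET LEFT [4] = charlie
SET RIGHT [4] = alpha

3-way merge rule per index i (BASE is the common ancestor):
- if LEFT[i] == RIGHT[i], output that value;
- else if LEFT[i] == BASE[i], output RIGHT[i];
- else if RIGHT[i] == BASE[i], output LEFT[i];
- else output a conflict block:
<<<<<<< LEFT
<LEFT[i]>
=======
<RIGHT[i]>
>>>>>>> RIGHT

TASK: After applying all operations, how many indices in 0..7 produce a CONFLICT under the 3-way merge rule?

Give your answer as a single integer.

Answer: 2

Derivation:
Final LEFT:  [echo, delta, delta, charlie, charlie, alpha, bravo, alpha]
Final RIGHT: [echo, charlie, delta, alpha, alpha, alpha, bravo, bravo]
i=0: L=echo R=echo -> agree -> echo
i=1: BASE=alpha L=delta R=charlie all differ -> CONFLICT
i=2: L=delta R=delta -> agree -> delta
i=3: L=charlie, R=alpha=BASE -> take LEFT -> charlie
i=4: BASE=foxtrot L=charlie R=alpha all differ -> CONFLICT
i=5: L=alpha R=alpha -> agree -> alpha
i=6: L=bravo R=bravo -> agree -> bravo
i=7: L=alpha=BASE, R=bravo -> take RIGHT -> bravo
Conflict count: 2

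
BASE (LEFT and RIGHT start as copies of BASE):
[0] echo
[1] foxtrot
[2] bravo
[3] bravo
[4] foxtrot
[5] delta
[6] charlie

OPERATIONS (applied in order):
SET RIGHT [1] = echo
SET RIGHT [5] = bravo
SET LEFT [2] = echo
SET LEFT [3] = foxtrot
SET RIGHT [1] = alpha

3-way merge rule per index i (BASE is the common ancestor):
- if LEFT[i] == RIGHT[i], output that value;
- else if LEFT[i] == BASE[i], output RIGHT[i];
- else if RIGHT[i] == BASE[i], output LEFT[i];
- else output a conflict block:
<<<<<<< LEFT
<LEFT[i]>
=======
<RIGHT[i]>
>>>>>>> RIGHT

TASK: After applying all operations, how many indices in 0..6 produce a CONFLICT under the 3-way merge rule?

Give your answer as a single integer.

Answer: 0

Derivation:
Final LEFT:  [echo, foxtrot, echo, foxtrot, foxtrot, delta, charlie]
Final RIGHT: [echo, alpha, bravo, bravo, foxtrot, bravo, charlie]
i=0: L=echo R=echo -> agree -> echo
i=1: L=foxtrot=BASE, R=alpha -> take RIGHT -> alpha
i=2: L=echo, R=bravo=BASE -> take LEFT -> echo
i=3: L=foxtrot, R=bravo=BASE -> take LEFT -> foxtrot
i=4: L=foxtrot R=foxtrot -> agree -> foxtrot
i=5: L=delta=BASE, R=bravo -> take RIGHT -> bravo
i=6: L=charlie R=charlie -> agree -> charlie
Conflict count: 0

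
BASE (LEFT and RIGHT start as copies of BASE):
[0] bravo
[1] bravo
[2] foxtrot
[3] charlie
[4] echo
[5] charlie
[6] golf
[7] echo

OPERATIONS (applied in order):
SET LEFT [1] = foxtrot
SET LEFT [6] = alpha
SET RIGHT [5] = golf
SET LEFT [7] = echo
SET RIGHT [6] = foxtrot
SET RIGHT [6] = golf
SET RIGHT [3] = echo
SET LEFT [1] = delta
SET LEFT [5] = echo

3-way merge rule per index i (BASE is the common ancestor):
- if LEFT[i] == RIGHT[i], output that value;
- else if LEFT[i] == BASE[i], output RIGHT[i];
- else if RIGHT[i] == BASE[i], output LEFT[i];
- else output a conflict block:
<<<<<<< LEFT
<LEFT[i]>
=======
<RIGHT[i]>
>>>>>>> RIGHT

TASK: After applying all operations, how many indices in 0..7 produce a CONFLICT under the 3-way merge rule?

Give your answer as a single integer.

Answer: 1

Derivation:
Final LEFT:  [bravo, delta, foxtrot, charlie, echo, echo, alpha, echo]
Final RIGHT: [bravo, bravo, foxtrot, echo, echo, golf, golf, echo]
i=0: L=bravo R=bravo -> agree -> bravo
i=1: L=delta, R=bravo=BASE -> take LEFT -> delta
i=2: L=foxtrot R=foxtrot -> agree -> foxtrot
i=3: L=charlie=BASE, R=echo -> take RIGHT -> echo
i=4: L=echo R=echo -> agree -> echo
i=5: BASE=charlie L=echo R=golf all differ -> CONFLICT
i=6: L=alpha, R=golf=BASE -> take LEFT -> alpha
i=7: L=echo R=echo -> agree -> echo
Conflict count: 1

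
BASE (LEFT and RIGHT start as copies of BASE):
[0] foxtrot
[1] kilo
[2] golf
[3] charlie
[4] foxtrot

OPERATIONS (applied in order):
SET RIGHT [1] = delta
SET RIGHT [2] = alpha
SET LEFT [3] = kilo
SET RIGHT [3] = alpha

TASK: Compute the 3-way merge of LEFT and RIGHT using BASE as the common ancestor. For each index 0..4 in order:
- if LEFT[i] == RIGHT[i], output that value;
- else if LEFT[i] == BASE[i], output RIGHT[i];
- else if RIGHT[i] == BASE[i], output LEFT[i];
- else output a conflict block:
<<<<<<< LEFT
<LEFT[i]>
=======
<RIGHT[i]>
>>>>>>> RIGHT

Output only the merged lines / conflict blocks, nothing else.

Final LEFT:  [foxtrot, kilo, golf, kilo, foxtrot]
Final RIGHT: [foxtrot, delta, alpha, alpha, foxtrot]
i=0: L=foxtrot R=foxtrot -> agree -> foxtrot
i=1: L=kilo=BASE, R=delta -> take RIGHT -> delta
i=2: L=golf=BASE, R=alpha -> take RIGHT -> alpha
i=3: BASE=charlie L=kilo R=alpha all differ -> CONFLICT
i=4: L=foxtrot R=foxtrot -> agree -> foxtrot

Answer: foxtrot
delta
alpha
<<<<<<< LEFT
kilo
=======
alpha
>>>>>>> RIGHT
foxtrot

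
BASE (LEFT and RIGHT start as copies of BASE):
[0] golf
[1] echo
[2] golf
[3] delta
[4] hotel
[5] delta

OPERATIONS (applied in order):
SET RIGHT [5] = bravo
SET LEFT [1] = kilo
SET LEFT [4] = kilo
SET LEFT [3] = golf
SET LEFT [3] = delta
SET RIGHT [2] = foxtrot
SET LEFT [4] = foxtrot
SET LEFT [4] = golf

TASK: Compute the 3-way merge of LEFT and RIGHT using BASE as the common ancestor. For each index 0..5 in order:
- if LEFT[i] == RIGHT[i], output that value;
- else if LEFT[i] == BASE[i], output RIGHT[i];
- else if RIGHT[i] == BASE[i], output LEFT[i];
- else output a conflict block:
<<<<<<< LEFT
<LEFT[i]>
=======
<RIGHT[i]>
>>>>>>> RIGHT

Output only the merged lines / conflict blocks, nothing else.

Final LEFT:  [golf, kilo, golf, delta, golf, delta]
Final RIGHT: [golf, echo, foxtrot, delta, hotel, bravo]
i=0: L=golf R=golf -> agree -> golf
i=1: L=kilo, R=echo=BASE -> take LEFT -> kilo
i=2: L=golf=BASE, R=foxtrot -> take RIGHT -> foxtrot
i=3: L=delta R=delta -> agree -> delta
i=4: L=golf, R=hotel=BASE -> take LEFT -> golf
i=5: L=delta=BASE, R=bravo -> take RIGHT -> bravo

Answer: golf
kilo
foxtrot
delta
golf
bravo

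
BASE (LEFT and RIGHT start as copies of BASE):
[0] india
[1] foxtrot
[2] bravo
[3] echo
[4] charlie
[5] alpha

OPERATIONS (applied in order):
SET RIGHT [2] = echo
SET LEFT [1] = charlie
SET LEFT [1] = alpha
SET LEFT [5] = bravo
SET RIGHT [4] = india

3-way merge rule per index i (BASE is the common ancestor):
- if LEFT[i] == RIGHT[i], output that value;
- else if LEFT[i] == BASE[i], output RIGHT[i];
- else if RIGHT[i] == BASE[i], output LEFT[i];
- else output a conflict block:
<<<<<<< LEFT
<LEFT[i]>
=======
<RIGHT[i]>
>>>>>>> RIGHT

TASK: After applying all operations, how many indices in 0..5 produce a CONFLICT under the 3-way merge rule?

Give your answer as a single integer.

Final LEFT:  [india, alpha, bravo, echo, charlie, bravo]
Final RIGHT: [india, foxtrot, echo, echo, india, alpha]
i=0: L=india R=india -> agree -> india
i=1: L=alpha, R=foxtrot=BASE -> take LEFT -> alpha
i=2: L=bravo=BASE, R=echo -> take RIGHT -> echo
i=3: L=echo R=echo -> agree -> echo
i=4: L=charlie=BASE, R=india -> take RIGHT -> india
i=5: L=bravo, R=alpha=BASE -> take LEFT -> bravo
Conflict count: 0

Answer: 0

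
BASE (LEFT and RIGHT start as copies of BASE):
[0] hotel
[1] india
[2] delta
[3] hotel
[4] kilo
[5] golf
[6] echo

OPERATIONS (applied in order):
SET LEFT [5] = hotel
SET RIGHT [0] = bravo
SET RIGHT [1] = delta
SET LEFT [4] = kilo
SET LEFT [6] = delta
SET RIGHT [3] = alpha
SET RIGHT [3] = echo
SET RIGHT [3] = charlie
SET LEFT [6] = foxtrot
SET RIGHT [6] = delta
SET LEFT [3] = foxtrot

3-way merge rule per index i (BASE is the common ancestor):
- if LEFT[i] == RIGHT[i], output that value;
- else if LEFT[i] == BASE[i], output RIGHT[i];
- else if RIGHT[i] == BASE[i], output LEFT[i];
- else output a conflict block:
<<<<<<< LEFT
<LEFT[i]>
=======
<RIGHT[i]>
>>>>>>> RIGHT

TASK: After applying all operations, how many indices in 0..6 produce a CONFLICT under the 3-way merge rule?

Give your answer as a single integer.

Final LEFT:  [hotel, india, delta, foxtrot, kilo, hotel, foxtrot]
Final RIGHT: [bravo, delta, delta, charlie, kilo, golf, delta]
i=0: L=hotel=BASE, R=bravo -> take RIGHT -> bravo
i=1: L=india=BASE, R=delta -> take RIGHT -> delta
i=2: L=delta R=delta -> agree -> delta
i=3: BASE=hotel L=foxtrot R=charlie all differ -> CONFLICT
i=4: L=kilo R=kilo -> agree -> kilo
i=5: L=hotel, R=golf=BASE -> take LEFT -> hotel
i=6: BASE=echo L=foxtrot R=delta all differ -> CONFLICT
Conflict count: 2

Answer: 2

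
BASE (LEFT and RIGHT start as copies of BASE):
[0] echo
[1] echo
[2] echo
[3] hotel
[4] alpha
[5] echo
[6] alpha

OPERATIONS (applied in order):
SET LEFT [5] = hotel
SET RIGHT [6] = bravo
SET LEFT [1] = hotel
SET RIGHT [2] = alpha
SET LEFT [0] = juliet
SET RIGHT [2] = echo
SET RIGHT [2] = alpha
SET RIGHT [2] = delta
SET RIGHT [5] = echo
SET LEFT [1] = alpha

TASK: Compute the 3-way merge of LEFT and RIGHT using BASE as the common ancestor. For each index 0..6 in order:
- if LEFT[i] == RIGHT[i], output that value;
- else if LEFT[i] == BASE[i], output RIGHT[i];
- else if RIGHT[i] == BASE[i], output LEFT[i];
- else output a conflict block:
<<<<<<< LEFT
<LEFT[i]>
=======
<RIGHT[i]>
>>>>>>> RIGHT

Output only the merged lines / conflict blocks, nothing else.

Final LEFT:  [juliet, alpha, echo, hotel, alpha, hotel, alpha]
Final RIGHT: [echo, echo, delta, hotel, alpha, echo, bravo]
i=0: L=juliet, R=echo=BASE -> take LEFT -> juliet
i=1: L=alpha, R=echo=BASE -> take LEFT -> alpha
i=2: L=echo=BASE, R=delta -> take RIGHT -> delta
i=3: L=hotel R=hotel -> agree -> hotel
i=4: L=alpha R=alpha -> agree -> alpha
i=5: L=hotel, R=echo=BASE -> take LEFT -> hotel
i=6: L=alpha=BASE, R=bravo -> take RIGHT -> bravo

Answer: juliet
alpha
delta
hotel
alpha
hotel
bravo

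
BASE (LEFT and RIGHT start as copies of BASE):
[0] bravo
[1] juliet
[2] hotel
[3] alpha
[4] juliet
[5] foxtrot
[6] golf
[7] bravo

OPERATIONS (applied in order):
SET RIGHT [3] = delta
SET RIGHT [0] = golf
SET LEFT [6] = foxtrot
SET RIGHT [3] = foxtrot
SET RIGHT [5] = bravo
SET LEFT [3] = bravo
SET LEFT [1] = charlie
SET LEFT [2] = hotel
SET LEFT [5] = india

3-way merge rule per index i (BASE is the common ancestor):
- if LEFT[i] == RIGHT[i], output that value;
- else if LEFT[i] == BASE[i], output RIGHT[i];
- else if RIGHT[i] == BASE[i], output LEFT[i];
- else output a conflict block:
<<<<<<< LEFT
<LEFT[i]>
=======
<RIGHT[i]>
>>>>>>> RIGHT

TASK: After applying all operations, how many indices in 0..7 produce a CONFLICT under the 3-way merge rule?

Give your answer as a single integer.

Final LEFT:  [bravo, charlie, hotel, bravo, juliet, india, foxtrot, bravo]
Final RIGHT: [golf, juliet, hotel, foxtrot, juliet, bravo, golf, bravo]
i=0: L=bravo=BASE, R=golf -> take RIGHT -> golf
i=1: L=charlie, R=juliet=BASE -> take LEFT -> charlie
i=2: L=hotel R=hotel -> agree -> hotel
i=3: BASE=alpha L=bravo R=foxtrot all differ -> CONFLICT
i=4: L=juliet R=juliet -> agree -> juliet
i=5: BASE=foxtrot L=india R=bravo all differ -> CONFLICT
i=6: L=foxtrot, R=golf=BASE -> take LEFT -> foxtrot
i=7: L=bravo R=bravo -> agree -> bravo
Conflict count: 2

Answer: 2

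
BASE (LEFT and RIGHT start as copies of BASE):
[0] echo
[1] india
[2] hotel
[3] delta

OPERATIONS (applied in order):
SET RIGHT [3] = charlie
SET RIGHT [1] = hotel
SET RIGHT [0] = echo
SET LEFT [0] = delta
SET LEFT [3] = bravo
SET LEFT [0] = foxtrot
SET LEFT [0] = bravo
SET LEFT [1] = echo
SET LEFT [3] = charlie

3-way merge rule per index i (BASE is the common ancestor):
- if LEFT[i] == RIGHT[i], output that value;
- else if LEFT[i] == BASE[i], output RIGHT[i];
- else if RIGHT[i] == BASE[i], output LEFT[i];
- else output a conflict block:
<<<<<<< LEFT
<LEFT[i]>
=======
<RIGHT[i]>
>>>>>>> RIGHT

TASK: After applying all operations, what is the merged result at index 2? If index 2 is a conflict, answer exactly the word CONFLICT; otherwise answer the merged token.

Answer: hotel

Derivation:
Final LEFT:  [bravo, echo, hotel, charlie]
Final RIGHT: [echo, hotel, hotel, charlie]
i=0: L=bravo, R=echo=BASE -> take LEFT -> bravo
i=1: BASE=india L=echo R=hotel all differ -> CONFLICT
i=2: L=hotel R=hotel -> agree -> hotel
i=3: L=charlie R=charlie -> agree -> charlie
Index 2 -> hotel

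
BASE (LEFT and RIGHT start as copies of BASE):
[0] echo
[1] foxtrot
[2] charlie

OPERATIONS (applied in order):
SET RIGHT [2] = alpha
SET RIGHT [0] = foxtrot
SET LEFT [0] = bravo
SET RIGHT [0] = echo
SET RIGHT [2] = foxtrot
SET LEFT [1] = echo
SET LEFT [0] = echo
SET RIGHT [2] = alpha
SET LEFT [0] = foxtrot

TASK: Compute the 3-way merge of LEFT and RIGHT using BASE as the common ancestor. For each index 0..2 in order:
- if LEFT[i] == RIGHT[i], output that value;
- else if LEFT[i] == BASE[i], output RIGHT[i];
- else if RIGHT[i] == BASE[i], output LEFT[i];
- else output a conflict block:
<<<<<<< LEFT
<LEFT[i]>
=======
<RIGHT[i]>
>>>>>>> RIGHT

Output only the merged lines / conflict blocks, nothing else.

Final LEFT:  [foxtrot, echo, charlie]
Final RIGHT: [echo, foxtrot, alpha]
i=0: L=foxtrot, R=echo=BASE -> take LEFT -> foxtrot
i=1: L=echo, R=foxtrot=BASE -> take LEFT -> echo
i=2: L=charlie=BASE, R=alpha -> take RIGHT -> alpha

Answer: foxtrot
echo
alpha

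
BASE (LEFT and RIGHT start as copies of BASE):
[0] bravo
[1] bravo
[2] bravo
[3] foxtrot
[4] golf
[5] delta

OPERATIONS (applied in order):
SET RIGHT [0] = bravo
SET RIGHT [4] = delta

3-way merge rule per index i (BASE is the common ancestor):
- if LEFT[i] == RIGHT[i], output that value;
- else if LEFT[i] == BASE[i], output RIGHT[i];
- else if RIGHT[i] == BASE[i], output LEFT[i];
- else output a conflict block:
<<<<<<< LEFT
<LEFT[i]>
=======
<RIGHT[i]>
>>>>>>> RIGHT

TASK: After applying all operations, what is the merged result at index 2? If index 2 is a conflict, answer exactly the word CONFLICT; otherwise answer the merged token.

Answer: bravo

Derivation:
Final LEFT:  [bravo, bravo, bravo, foxtrot, golf, delta]
Final RIGHT: [bravo, bravo, bravo, foxtrot, delta, delta]
i=0: L=bravo R=bravo -> agree -> bravo
i=1: L=bravo R=bravo -> agree -> bravo
i=2: L=bravo R=bravo -> agree -> bravo
i=3: L=foxtrot R=foxtrot -> agree -> foxtrot
i=4: L=golf=BASE, R=delta -> take RIGHT -> delta
i=5: L=delta R=delta -> agree -> delta
Index 2 -> bravo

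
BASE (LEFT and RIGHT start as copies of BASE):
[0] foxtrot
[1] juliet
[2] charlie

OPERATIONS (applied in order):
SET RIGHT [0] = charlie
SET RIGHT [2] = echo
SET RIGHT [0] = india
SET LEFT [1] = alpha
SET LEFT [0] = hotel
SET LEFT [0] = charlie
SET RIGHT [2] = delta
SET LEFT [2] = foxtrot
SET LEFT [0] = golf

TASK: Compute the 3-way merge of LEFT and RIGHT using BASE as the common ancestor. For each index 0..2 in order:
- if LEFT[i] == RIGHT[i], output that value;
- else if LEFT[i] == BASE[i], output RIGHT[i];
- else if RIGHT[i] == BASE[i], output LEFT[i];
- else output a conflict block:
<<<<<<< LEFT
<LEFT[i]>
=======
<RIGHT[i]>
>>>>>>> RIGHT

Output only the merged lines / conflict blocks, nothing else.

Final LEFT:  [golf, alpha, foxtrot]
Final RIGHT: [india, juliet, delta]
i=0: BASE=foxtrot L=golf R=india all differ -> CONFLICT
i=1: L=alpha, R=juliet=BASE -> take LEFT -> alpha
i=2: BASE=charlie L=foxtrot R=delta all differ -> CONFLICT

Answer: <<<<<<< LEFT
golf
=======
india
>>>>>>> RIGHT
alpha
<<<<<<< LEFT
foxtrot
=======
delta
>>>>>>> RIGHT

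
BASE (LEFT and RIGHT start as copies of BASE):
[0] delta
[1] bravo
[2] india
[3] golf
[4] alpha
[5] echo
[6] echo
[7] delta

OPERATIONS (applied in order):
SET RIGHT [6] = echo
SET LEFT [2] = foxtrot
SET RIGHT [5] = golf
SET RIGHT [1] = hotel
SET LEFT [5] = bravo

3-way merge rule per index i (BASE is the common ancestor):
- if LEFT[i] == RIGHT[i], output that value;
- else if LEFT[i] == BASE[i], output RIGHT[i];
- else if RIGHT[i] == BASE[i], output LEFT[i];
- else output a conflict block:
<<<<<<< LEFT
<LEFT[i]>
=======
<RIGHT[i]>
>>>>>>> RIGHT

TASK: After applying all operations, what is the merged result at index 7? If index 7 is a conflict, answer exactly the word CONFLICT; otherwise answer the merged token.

Answer: delta

Derivation:
Final LEFT:  [delta, bravo, foxtrot, golf, alpha, bravo, echo, delta]
Final RIGHT: [delta, hotel, india, golf, alpha, golf, echo, delta]
i=0: L=delta R=delta -> agree -> delta
i=1: L=bravo=BASE, R=hotel -> take RIGHT -> hotel
i=2: L=foxtrot, R=india=BASE -> take LEFT -> foxtrot
i=3: L=golf R=golf -> agree -> golf
i=4: L=alpha R=alpha -> agree -> alpha
i=5: BASE=echo L=bravo R=golf all differ -> CONFLICT
i=6: L=echo R=echo -> agree -> echo
i=7: L=delta R=delta -> agree -> delta
Index 7 -> delta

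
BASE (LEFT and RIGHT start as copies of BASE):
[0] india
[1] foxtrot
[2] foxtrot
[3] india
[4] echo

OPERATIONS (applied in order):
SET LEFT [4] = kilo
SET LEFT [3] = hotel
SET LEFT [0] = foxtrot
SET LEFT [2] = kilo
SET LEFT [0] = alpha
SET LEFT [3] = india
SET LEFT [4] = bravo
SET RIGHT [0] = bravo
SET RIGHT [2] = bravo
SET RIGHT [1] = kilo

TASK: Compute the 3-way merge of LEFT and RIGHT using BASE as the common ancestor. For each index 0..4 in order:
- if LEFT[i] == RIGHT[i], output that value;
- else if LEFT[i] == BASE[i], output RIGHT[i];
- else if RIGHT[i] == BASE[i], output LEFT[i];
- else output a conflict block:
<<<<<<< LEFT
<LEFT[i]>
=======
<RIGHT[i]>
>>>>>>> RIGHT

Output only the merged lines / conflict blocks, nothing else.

Answer: <<<<<<< LEFT
alpha
=======
bravo
>>>>>>> RIGHT
kilo
<<<<<<< LEFT
kilo
=======
bravo
>>>>>>> RIGHT
india
bravo

Derivation:
Final LEFT:  [alpha, foxtrot, kilo, india, bravo]
Final RIGHT: [bravo, kilo, bravo, india, echo]
i=0: BASE=india L=alpha R=bravo all differ -> CONFLICT
i=1: L=foxtrot=BASE, R=kilo -> take RIGHT -> kilo
i=2: BASE=foxtrot L=kilo R=bravo all differ -> CONFLICT
i=3: L=india R=india -> agree -> india
i=4: L=bravo, R=echo=BASE -> take LEFT -> bravo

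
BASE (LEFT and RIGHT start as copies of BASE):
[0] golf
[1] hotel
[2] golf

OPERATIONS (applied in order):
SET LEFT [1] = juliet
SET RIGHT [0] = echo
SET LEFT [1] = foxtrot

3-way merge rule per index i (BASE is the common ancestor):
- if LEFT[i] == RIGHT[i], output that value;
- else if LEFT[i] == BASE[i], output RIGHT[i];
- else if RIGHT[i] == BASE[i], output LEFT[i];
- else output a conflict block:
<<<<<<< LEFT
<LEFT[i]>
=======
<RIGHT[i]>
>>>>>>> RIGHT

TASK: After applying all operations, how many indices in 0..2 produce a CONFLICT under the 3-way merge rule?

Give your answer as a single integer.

Answer: 0

Derivation:
Final LEFT:  [golf, foxtrot, golf]
Final RIGHT: [echo, hotel, golf]
i=0: L=golf=BASE, R=echo -> take RIGHT -> echo
i=1: L=foxtrot, R=hotel=BASE -> take LEFT -> foxtrot
i=2: L=golf R=golf -> agree -> golf
Conflict count: 0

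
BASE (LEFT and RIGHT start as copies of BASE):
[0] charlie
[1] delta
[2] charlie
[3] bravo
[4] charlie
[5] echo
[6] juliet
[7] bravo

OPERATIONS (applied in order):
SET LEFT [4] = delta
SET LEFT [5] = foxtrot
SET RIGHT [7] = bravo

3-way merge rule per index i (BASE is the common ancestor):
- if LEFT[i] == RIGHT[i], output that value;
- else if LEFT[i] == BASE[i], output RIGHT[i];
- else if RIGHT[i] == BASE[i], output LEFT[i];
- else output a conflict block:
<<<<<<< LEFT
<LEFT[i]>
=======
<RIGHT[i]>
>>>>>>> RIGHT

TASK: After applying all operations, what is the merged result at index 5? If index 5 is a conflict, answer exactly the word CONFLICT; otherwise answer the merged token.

Final LEFT:  [charlie, delta, charlie, bravo, delta, foxtrot, juliet, bravo]
Final RIGHT: [charlie, delta, charlie, bravo, charlie, echo, juliet, bravo]
i=0: L=charlie R=charlie -> agree -> charlie
i=1: L=delta R=delta -> agree -> delta
i=2: L=charlie R=charlie -> agree -> charlie
i=3: L=bravo R=bravo -> agree -> bravo
i=4: L=delta, R=charlie=BASE -> take LEFT -> delta
i=5: L=foxtrot, R=echo=BASE -> take LEFT -> foxtrot
i=6: L=juliet R=juliet -> agree -> juliet
i=7: L=bravo R=bravo -> agree -> bravo
Index 5 -> foxtrot

Answer: foxtrot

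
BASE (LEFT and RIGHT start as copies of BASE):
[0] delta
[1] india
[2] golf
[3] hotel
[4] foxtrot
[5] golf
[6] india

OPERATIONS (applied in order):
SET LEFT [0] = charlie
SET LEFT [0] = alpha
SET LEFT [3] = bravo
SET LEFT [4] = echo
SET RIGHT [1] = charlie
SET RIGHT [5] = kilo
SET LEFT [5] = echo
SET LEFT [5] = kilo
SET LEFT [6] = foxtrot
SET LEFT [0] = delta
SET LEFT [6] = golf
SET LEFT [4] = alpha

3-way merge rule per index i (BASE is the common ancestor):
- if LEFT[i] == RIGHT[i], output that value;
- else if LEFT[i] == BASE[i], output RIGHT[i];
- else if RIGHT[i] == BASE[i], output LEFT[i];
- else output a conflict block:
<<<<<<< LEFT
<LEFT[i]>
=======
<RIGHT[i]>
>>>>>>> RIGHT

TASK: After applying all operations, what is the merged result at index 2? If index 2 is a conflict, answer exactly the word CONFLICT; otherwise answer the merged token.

Final LEFT:  [delta, india, golf, bravo, alpha, kilo, golf]
Final RIGHT: [delta, charlie, golf, hotel, foxtrot, kilo, india]
i=0: L=delta R=delta -> agree -> delta
i=1: L=india=BASE, R=charlie -> take RIGHT -> charlie
i=2: L=golf R=golf -> agree -> golf
i=3: L=bravo, R=hotel=BASE -> take LEFT -> bravo
i=4: L=alpha, R=foxtrot=BASE -> take LEFT -> alpha
i=5: L=kilo R=kilo -> agree -> kilo
i=6: L=golf, R=india=BASE -> take LEFT -> golf
Index 2 -> golf

Answer: golf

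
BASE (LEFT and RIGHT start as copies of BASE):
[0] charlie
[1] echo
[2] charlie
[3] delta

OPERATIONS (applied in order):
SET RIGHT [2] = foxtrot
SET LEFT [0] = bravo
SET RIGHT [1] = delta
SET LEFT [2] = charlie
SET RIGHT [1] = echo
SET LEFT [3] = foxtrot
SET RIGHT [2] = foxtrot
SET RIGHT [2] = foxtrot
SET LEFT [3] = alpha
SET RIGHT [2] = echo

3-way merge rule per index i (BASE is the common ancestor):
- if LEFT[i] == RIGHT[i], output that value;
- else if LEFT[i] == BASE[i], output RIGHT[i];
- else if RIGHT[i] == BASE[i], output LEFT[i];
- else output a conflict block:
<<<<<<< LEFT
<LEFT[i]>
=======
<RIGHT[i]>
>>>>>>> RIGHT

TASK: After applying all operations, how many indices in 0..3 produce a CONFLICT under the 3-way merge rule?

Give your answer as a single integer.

Answer: 0

Derivation:
Final LEFT:  [bravo, echo, charlie, alpha]
Final RIGHT: [charlie, echo, echo, delta]
i=0: L=bravo, R=charlie=BASE -> take LEFT -> bravo
i=1: L=echo R=echo -> agree -> echo
i=2: L=charlie=BASE, R=echo -> take RIGHT -> echo
i=3: L=alpha, R=delta=BASE -> take LEFT -> alpha
Conflict count: 0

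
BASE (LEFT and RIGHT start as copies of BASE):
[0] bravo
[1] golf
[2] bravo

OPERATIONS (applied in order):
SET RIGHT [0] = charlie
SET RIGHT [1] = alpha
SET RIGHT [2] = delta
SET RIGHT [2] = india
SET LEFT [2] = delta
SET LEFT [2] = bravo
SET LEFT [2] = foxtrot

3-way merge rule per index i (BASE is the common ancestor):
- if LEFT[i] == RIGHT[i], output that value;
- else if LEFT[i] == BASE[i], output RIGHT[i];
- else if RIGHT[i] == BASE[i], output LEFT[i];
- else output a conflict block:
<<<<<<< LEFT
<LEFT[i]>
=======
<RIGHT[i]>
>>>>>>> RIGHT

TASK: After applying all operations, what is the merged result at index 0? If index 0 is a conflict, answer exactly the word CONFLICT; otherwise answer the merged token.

Answer: charlie

Derivation:
Final LEFT:  [bravo, golf, foxtrot]
Final RIGHT: [charlie, alpha, india]
i=0: L=bravo=BASE, R=charlie -> take RIGHT -> charlie
i=1: L=golf=BASE, R=alpha -> take RIGHT -> alpha
i=2: BASE=bravo L=foxtrot R=india all differ -> CONFLICT
Index 0 -> charlie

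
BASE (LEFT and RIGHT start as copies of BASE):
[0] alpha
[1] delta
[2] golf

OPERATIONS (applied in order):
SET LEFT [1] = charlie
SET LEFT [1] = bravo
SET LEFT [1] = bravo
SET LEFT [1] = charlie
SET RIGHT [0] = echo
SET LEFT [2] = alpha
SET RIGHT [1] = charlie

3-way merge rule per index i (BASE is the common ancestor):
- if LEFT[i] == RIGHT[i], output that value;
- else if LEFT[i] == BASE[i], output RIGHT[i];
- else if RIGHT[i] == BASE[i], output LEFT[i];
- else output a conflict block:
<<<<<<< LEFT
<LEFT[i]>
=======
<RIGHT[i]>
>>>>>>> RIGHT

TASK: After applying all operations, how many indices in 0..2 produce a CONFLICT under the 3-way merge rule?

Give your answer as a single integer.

Answer: 0

Derivation:
Final LEFT:  [alpha, charlie, alpha]
Final RIGHT: [echo, charlie, golf]
i=0: L=alpha=BASE, R=echo -> take RIGHT -> echo
i=1: L=charlie R=charlie -> agree -> charlie
i=2: L=alpha, R=golf=BASE -> take LEFT -> alpha
Conflict count: 0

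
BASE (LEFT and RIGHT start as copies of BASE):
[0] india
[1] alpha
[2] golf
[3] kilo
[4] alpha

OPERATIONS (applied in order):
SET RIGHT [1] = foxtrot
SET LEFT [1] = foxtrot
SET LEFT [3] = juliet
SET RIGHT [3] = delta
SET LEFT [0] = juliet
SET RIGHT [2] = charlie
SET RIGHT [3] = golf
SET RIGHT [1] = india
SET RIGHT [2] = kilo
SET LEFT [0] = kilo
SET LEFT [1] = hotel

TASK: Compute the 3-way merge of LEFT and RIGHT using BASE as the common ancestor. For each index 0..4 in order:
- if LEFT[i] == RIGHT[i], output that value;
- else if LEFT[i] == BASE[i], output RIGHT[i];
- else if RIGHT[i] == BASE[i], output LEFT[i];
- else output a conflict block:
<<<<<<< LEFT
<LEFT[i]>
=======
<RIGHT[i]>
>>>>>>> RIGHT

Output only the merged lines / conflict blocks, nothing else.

Answer: kilo
<<<<<<< LEFT
hotel
=======
india
>>>>>>> RIGHT
kilo
<<<<<<< LEFT
juliet
=======
golf
>>>>>>> RIGHT
alpha

Derivation:
Final LEFT:  [kilo, hotel, golf, juliet, alpha]
Final RIGHT: [india, india, kilo, golf, alpha]
i=0: L=kilo, R=india=BASE -> take LEFT -> kilo
i=1: BASE=alpha L=hotel R=india all differ -> CONFLICT
i=2: L=golf=BASE, R=kilo -> take RIGHT -> kilo
i=3: BASE=kilo L=juliet R=golf all differ -> CONFLICT
i=4: L=alpha R=alpha -> agree -> alpha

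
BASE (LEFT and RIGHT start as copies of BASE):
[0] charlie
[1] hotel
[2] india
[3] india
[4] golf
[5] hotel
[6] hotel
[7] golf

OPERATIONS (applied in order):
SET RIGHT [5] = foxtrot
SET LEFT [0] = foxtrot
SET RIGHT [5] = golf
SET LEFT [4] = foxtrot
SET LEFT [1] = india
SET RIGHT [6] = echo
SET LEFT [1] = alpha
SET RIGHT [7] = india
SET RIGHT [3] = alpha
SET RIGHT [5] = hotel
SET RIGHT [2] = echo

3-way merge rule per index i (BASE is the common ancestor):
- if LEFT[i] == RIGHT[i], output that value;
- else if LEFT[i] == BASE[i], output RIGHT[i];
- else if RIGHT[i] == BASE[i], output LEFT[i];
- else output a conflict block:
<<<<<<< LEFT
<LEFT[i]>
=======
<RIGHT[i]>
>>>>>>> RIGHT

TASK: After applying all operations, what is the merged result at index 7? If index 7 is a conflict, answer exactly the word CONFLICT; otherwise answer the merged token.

Final LEFT:  [foxtrot, alpha, india, india, foxtrot, hotel, hotel, golf]
Final RIGHT: [charlie, hotel, echo, alpha, golf, hotel, echo, india]
i=0: L=foxtrot, R=charlie=BASE -> take LEFT -> foxtrot
i=1: L=alpha, R=hotel=BASE -> take LEFT -> alpha
i=2: L=india=BASE, R=echo -> take RIGHT -> echo
i=3: L=india=BASE, R=alpha -> take RIGHT -> alpha
i=4: L=foxtrot, R=golf=BASE -> take LEFT -> foxtrot
i=5: L=hotel R=hotel -> agree -> hotel
i=6: L=hotel=BASE, R=echo -> take RIGHT -> echo
i=7: L=golf=BASE, R=india -> take RIGHT -> india
Index 7 -> india

Answer: india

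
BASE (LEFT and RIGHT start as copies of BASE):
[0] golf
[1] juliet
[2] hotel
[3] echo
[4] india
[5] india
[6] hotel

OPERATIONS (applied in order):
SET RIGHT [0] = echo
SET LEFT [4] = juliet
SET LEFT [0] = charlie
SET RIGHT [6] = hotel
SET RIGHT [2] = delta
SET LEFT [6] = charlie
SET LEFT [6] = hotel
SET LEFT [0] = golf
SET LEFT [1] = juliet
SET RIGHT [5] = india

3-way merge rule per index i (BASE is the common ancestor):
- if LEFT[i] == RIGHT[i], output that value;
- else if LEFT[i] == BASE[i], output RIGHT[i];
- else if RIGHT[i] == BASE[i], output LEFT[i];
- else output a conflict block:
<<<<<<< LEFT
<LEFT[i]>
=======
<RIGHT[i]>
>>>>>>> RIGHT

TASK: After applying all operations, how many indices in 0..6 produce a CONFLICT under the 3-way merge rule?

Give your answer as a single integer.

Final LEFT:  [golf, juliet, hotel, echo, juliet, india, hotel]
Final RIGHT: [echo, juliet, delta, echo, india, india, hotel]
i=0: L=golf=BASE, R=echo -> take RIGHT -> echo
i=1: L=juliet R=juliet -> agree -> juliet
i=2: L=hotel=BASE, R=delta -> take RIGHT -> delta
i=3: L=echo R=echo -> agree -> echo
i=4: L=juliet, R=india=BASE -> take LEFT -> juliet
i=5: L=india R=india -> agree -> india
i=6: L=hotel R=hotel -> agree -> hotel
Conflict count: 0

Answer: 0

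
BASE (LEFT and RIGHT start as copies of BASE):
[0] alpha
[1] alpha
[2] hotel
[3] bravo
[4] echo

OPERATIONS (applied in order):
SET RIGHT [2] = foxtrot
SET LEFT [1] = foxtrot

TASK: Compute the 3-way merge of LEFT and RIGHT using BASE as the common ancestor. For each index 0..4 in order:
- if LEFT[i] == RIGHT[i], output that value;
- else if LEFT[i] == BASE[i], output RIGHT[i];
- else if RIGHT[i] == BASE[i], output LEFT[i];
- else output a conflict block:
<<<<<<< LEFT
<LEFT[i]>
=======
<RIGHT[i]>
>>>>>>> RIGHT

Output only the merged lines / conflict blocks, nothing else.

Final LEFT:  [alpha, foxtrot, hotel, bravo, echo]
Final RIGHT: [alpha, alpha, foxtrot, bravo, echo]
i=0: L=alpha R=alpha -> agree -> alpha
i=1: L=foxtrot, R=alpha=BASE -> take LEFT -> foxtrot
i=2: L=hotel=BASE, R=foxtrot -> take RIGHT -> foxtrot
i=3: L=bravo R=bravo -> agree -> bravo
i=4: L=echo R=echo -> agree -> echo

Answer: alpha
foxtrot
foxtrot
bravo
echo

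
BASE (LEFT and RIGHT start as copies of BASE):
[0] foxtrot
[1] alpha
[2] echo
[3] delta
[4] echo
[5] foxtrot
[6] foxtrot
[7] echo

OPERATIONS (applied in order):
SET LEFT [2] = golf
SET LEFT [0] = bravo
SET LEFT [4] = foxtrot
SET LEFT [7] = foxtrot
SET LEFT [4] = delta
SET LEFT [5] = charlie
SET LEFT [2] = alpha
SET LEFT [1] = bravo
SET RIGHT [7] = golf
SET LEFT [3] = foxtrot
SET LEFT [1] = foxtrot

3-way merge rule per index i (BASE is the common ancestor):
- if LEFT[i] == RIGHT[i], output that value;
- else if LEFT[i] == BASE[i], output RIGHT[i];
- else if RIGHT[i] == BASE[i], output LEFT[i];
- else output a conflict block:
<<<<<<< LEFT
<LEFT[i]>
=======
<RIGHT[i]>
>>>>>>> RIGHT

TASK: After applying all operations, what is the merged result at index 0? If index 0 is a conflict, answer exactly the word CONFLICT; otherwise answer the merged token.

Final LEFT:  [bravo, foxtrot, alpha, foxtrot, delta, charlie, foxtrot, foxtrot]
Final RIGHT: [foxtrot, alpha, echo, delta, echo, foxtrot, foxtrot, golf]
i=0: L=bravo, R=foxtrot=BASE -> take LEFT -> bravo
i=1: L=foxtrot, R=alpha=BASE -> take LEFT -> foxtrot
i=2: L=alpha, R=echo=BASE -> take LEFT -> alpha
i=3: L=foxtrot, R=delta=BASE -> take LEFT -> foxtrot
i=4: L=delta, R=echo=BASE -> take LEFT -> delta
i=5: L=charlie, R=foxtrot=BASE -> take LEFT -> charlie
i=6: L=foxtrot R=foxtrot -> agree -> foxtrot
i=7: BASE=echo L=foxtrot R=golf all differ -> CONFLICT
Index 0 -> bravo

Answer: bravo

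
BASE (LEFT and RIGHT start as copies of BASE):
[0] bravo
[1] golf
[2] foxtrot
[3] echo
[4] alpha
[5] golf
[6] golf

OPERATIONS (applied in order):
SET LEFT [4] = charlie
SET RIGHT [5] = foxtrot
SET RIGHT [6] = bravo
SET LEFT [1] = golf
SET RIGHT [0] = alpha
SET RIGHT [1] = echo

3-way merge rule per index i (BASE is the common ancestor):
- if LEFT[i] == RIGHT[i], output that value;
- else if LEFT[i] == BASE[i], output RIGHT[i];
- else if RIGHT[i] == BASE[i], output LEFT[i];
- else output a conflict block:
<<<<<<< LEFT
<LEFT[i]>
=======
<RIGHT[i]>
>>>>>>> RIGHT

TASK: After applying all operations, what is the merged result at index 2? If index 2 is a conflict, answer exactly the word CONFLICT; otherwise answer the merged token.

Final LEFT:  [bravo, golf, foxtrot, echo, charlie, golf, golf]
Final RIGHT: [alpha, echo, foxtrot, echo, alpha, foxtrot, bravo]
i=0: L=bravo=BASE, R=alpha -> take RIGHT -> alpha
i=1: L=golf=BASE, R=echo -> take RIGHT -> echo
i=2: L=foxtrot R=foxtrot -> agree -> foxtrot
i=3: L=echo R=echo -> agree -> echo
i=4: L=charlie, R=alpha=BASE -> take LEFT -> charlie
i=5: L=golf=BASE, R=foxtrot -> take RIGHT -> foxtrot
i=6: L=golf=BASE, R=bravo -> take RIGHT -> bravo
Index 2 -> foxtrot

Answer: foxtrot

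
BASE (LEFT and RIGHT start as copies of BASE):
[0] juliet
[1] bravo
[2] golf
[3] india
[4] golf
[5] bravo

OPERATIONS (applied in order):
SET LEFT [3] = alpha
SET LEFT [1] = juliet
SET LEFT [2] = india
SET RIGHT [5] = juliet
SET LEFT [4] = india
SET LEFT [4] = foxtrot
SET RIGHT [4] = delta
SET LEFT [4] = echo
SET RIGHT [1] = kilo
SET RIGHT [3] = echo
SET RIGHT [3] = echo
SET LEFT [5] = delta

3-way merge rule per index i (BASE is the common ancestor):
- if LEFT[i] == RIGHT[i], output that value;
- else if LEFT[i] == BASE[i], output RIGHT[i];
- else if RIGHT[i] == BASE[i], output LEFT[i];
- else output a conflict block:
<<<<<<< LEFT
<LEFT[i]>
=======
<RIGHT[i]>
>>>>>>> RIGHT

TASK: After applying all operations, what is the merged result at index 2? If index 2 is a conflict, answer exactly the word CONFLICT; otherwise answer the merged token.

Answer: india

Derivation:
Final LEFT:  [juliet, juliet, india, alpha, echo, delta]
Final RIGHT: [juliet, kilo, golf, echo, delta, juliet]
i=0: L=juliet R=juliet -> agree -> juliet
i=1: BASE=bravo L=juliet R=kilo all differ -> CONFLICT
i=2: L=india, R=golf=BASE -> take LEFT -> india
i=3: BASE=india L=alpha R=echo all differ -> CONFLICT
i=4: BASE=golf L=echo R=delta all differ -> CONFLICT
i=5: BASE=bravo L=delta R=juliet all differ -> CONFLICT
Index 2 -> india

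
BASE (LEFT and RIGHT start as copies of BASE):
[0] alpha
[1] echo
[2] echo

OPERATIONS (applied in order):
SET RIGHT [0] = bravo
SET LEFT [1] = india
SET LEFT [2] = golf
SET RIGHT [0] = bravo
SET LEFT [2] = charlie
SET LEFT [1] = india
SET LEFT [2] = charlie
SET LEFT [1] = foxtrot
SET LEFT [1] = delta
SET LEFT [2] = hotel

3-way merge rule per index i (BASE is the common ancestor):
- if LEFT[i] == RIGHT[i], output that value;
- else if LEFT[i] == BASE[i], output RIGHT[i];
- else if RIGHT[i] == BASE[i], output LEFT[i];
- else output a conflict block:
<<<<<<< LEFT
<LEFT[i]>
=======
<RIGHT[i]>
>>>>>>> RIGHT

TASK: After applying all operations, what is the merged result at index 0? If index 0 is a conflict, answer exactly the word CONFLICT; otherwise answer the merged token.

Answer: bravo

Derivation:
Final LEFT:  [alpha, delta, hotel]
Final RIGHT: [bravo, echo, echo]
i=0: L=alpha=BASE, R=bravo -> take RIGHT -> bravo
i=1: L=delta, R=echo=BASE -> take LEFT -> delta
i=2: L=hotel, R=echo=BASE -> take LEFT -> hotel
Index 0 -> bravo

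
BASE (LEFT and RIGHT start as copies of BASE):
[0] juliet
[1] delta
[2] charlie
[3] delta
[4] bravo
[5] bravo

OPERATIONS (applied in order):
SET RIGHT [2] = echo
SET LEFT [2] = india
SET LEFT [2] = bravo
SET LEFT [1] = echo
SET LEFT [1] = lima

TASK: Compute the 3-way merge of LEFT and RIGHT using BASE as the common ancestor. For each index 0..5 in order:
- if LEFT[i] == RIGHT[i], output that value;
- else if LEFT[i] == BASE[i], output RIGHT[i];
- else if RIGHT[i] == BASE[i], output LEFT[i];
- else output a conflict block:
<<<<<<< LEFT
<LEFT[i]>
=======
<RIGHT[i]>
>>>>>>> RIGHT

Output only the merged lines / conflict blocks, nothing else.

Answer: juliet
lima
<<<<<<< LEFT
bravo
=======
echo
>>>>>>> RIGHT
delta
bravo
bravo

Derivation:
Final LEFT:  [juliet, lima, bravo, delta, bravo, bravo]
Final RIGHT: [juliet, delta, echo, delta, bravo, bravo]
i=0: L=juliet R=juliet -> agree -> juliet
i=1: L=lima, R=delta=BASE -> take LEFT -> lima
i=2: BASE=charlie L=bravo R=echo all differ -> CONFLICT
i=3: L=delta R=delta -> agree -> delta
i=4: L=bravo R=bravo -> agree -> bravo
i=5: L=bravo R=bravo -> agree -> bravo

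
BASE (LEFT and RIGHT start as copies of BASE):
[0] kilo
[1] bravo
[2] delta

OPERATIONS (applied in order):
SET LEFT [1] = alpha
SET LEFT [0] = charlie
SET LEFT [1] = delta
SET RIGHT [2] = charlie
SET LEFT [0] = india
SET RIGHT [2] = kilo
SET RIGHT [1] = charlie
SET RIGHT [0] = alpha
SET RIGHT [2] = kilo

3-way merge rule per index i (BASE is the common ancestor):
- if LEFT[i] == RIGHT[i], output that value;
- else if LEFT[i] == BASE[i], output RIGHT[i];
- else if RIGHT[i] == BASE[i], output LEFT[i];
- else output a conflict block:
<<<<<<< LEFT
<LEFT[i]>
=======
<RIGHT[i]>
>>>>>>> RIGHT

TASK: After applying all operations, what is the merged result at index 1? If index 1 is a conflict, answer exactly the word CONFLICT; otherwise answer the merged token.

Final LEFT:  [india, delta, delta]
Final RIGHT: [alpha, charlie, kilo]
i=0: BASE=kilo L=india R=alpha all differ -> CONFLICT
i=1: BASE=bravo L=delta R=charlie all differ -> CONFLICT
i=2: L=delta=BASE, R=kilo -> take RIGHT -> kilo
Index 1 -> CONFLICT

Answer: CONFLICT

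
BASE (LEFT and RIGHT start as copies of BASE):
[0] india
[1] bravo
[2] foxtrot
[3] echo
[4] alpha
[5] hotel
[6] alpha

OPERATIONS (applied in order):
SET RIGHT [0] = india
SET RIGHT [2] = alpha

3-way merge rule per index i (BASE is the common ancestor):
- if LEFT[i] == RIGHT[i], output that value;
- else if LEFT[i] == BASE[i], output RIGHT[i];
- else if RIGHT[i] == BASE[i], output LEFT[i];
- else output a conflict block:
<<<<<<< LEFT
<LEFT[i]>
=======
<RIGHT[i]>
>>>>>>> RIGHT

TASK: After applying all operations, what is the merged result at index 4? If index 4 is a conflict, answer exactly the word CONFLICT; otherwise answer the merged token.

Answer: alpha

Derivation:
Final LEFT:  [india, bravo, foxtrot, echo, alpha, hotel, alpha]
Final RIGHT: [india, bravo, alpha, echo, alpha, hotel, alpha]
i=0: L=india R=india -> agree -> india
i=1: L=bravo R=bravo -> agree -> bravo
i=2: L=foxtrot=BASE, R=alpha -> take RIGHT -> alpha
i=3: L=echo R=echo -> agree -> echo
i=4: L=alpha R=alpha -> agree -> alpha
i=5: L=hotel R=hotel -> agree -> hotel
i=6: L=alpha R=alpha -> agree -> alpha
Index 4 -> alpha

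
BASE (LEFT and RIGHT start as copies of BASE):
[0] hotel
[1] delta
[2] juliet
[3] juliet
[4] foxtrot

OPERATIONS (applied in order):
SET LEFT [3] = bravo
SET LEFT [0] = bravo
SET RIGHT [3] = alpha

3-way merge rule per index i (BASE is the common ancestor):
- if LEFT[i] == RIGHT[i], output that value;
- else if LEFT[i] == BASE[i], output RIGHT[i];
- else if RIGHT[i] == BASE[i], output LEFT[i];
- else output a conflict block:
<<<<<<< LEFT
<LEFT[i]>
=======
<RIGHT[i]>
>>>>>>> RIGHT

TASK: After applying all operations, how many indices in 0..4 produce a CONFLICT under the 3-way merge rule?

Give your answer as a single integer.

Answer: 1

Derivation:
Final LEFT:  [bravo, delta, juliet, bravo, foxtrot]
Final RIGHT: [hotel, delta, juliet, alpha, foxtrot]
i=0: L=bravo, R=hotel=BASE -> take LEFT -> bravo
i=1: L=delta R=delta -> agree -> delta
i=2: L=juliet R=juliet -> agree -> juliet
i=3: BASE=juliet L=bravo R=alpha all differ -> CONFLICT
i=4: L=foxtrot R=foxtrot -> agree -> foxtrot
Conflict count: 1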